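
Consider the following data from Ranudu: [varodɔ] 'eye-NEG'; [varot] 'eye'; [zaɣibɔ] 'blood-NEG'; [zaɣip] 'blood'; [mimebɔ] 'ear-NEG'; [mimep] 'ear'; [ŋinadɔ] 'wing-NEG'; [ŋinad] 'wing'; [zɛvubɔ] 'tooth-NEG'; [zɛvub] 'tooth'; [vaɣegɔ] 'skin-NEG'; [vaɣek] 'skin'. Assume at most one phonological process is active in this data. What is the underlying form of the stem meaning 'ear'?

/mimep/

The root 'ear' surfaces as [mimebɔ] and [mimep], with a stem-final [b] ~ [p] alternation.
If /b/ were underlying and a rule turned it into [p] in isolation, 'tooth' would also alternate; but it has [b] in both [zɛvubɔ] and [zɛvub].
The underlying segment must be /p/; voiceless stops become voiced between vowels, yielding [b] there.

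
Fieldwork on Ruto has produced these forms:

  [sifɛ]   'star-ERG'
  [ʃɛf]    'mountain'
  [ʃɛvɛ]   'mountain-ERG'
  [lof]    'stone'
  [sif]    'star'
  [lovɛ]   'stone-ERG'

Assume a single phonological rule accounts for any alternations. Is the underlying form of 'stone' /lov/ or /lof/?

/lov/

The root 'stone' surfaces as [lof] and [lovɛ], with a stem-final [f] ~ [v] alternation.
The stem 'star' ([sif], [sifɛ]) shows [f] unchanged in both environments, so [f] cannot be basic with [v] derived before the ERG suffix.
Therefore /v/ is basic and [f] is derived by word-final obstruent devoicing (voiced obstruents become voiceless word-finally).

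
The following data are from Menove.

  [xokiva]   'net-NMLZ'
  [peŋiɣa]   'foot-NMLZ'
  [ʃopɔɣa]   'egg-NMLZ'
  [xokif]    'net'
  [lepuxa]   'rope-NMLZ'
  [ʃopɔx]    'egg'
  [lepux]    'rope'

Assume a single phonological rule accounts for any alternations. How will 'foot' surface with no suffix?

[peŋix]

The stem for 'egg' ends in [ɣ] in [ʃopɔɣa] but [x] in [ʃopɔx].
Compare 'rope', with invariant [x] in [lepuxa] and [lepux]: an analysis with underlying /x/ and a rule producing [ɣ] before the NMLZ suffix would wrongly predict alternation here too.
The alternation reflects word-final obstruent devoicing: voiced obstruents become voiceless word-finally. /ɣ/ is underlying.
From [peŋiɣa] the stem 'foot' is /peŋiɣ/; word-finally this yields [peŋix].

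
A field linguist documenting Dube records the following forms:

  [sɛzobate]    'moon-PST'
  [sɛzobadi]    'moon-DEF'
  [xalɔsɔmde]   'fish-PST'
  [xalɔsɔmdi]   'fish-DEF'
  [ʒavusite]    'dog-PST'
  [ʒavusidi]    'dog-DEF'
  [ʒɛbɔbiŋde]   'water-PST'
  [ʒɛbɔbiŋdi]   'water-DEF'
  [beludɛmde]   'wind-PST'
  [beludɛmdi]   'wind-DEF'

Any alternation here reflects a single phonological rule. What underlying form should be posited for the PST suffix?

/-te/

The PST suffix surfaces as [-de] and [-te], depending on the final segment of the stem.
By contrast the DEF suffix keeps its initial [d] throughout — that segment must be underlying.
The PST suffix is therefore /-te/ underlyingly, with post-nasal voicing: voiceless stops become voiced after a nasal.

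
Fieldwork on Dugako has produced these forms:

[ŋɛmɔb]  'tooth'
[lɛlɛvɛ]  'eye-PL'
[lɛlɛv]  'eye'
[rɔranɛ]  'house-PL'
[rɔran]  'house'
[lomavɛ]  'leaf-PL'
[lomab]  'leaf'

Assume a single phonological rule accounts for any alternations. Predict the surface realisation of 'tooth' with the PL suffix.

The root 'leaf' surfaces as [lomavɛ] and [lomab], with a stem-final [v] ~ [b] alternation.
Compare 'eye', with invariant [v] in [lɛlɛvɛ] and [lɛlɛv]: an analysis with underlying /v/ and a rule producing [b] in isolation would wrongly predict alternation here too.
The alternation reflects intervocalic spirantization: voiced stops become fricatives between vowels. /b/ is underlying.
From [ŋɛmɔb] the stem 'tooth' is /ŋɛmɔb/; between vowels this yields [ŋɛmɔvɛ].

[ŋɛmɔvɛ]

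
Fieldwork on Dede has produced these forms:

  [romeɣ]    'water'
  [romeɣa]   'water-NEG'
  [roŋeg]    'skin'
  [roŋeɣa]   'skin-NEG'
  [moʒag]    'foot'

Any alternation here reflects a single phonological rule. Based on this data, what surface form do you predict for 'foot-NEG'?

In [roŋeg] and [roŋeɣa] the final segment of 'skin' alternates: [g] ~ [ɣ].
The stem 'water' ([romeɣ], [romeɣa]) shows [ɣ] unchanged in both environments, so [ɣ] cannot be basic with [g] derived in isolation.
Therefore /g/ is basic and [ɣ] is derived by intervocalic spirantization (voiced stops become fricatives between vowels).
From [moʒag] the stem 'foot' is /moʒag/; between vowels this yields [moʒaɣa].

[moʒaɣa]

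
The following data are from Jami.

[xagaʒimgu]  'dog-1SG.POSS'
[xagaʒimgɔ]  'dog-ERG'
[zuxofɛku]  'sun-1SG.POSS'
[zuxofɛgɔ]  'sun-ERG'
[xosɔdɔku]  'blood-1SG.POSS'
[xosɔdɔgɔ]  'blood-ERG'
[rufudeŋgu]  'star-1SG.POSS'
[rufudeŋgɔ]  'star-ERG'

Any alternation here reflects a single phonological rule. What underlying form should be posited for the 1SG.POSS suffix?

/-ku/

The 1SG.POSS suffix surfaces as [-gu] and [-ku], depending on the final segment of the stem.
By contrast the ERG suffix keeps its initial [g] throughout — that segment must be underlying.
So the underlying form is /-ku/, and voiceless stops become voiced after a nasal.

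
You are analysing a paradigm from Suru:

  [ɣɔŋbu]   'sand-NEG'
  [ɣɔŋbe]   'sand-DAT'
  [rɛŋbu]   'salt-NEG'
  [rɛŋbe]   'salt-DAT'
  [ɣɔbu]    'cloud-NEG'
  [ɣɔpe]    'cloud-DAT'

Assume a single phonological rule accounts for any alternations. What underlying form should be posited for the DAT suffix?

/-pe/

The DAT suffix surfaces as [-be] and [-pe], depending on the final segment of the stem.
The NEG suffix, which begins with [b], is invariant after every stem; so [b] is not altered by any rule here.
So the underlying form is /-pe/, and voiceless stops become voiced after a nasal.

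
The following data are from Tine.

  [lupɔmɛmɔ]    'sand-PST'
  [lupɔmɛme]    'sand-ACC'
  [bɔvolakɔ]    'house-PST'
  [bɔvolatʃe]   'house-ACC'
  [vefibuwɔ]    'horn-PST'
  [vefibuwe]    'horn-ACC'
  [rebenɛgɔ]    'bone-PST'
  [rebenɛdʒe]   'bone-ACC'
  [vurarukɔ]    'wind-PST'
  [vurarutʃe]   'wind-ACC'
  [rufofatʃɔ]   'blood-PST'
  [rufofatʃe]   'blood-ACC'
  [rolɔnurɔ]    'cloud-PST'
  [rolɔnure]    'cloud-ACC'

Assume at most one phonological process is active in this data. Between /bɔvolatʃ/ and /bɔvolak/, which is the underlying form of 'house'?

/bɔvolak/

'house' shows [k] ~ [tʃ] at the end of the stem ([bɔvolakɔ] vs [bɔvolatʃe]).
If /tʃ/ were underlying and a rule turned it into [k] before the PST suffix, 'blood' would also alternate; but it has [tʃ] in both [rufofatʃɔ] and [rufofatʃe].
Therefore /k/ is basic and [tʃ] is derived by palatalization before a front vowel (/k/ and /g/ become palato-alveolar [tʃ] and [dʒ] before a front vowel).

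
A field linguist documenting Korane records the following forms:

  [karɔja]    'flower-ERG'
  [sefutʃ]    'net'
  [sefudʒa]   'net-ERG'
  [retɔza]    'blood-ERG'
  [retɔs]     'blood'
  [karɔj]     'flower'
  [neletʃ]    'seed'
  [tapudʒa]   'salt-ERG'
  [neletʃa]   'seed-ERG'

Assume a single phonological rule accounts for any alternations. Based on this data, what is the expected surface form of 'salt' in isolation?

[taputʃ]

The root 'net' surfaces as [sefudʒa] and [sefutʃ], with a stem-final [dʒ] ~ [tʃ] alternation.
But 'seed' keeps [tʃ] in both environments ([neletʃa], [neletʃ]), so there is no rule changing /tʃ/ to [dʒ] before the ERG suffix.
The alternation reflects word-final obstruent devoicing: voiced obstruents become voiceless word-finally. /dʒ/ is underlying.
The one attested form of 'salt', [tapudʒa], shows underlying /tapudʒ/. Applying the same rule word-finally gives [taputʃ].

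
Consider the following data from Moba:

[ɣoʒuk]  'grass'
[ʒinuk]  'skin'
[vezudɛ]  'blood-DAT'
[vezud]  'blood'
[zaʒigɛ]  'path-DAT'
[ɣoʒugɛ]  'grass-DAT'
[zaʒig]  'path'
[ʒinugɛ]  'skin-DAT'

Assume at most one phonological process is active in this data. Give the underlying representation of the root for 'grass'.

The stem for 'grass' ends in [k] in [ɣoʒuk] but [g] in [ɣoʒugɛ].
If /g/ were underlying and a rule turned it into [k] in isolation, 'path' would also alternate; but it has [g] in both [zaʒig] and [zaʒigɛ].
The alternation reflects intervocalic voicing: voiceless stops become voiced between vowels. /k/ is underlying.

/ɣoʒuk/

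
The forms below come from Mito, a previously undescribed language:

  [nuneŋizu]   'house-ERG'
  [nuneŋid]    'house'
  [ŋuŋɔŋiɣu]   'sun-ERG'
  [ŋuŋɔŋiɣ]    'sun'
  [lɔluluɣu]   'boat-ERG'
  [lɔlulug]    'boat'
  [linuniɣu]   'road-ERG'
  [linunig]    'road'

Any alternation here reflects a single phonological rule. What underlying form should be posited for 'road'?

'road' shows [ɣ] ~ [g] at the end of the stem ([linuniɣu] vs [linunig]).
Compare 'sun', with invariant [ɣ] in [ŋuŋɔŋiɣu] and [ŋuŋɔŋiɣ]: an analysis with underlying /ɣ/ and a rule producing [g] in isolation would wrongly predict alternation here too.
So /g/ is underlying, and a rule of intervocalic spirantization — voiced stops become fricatives between vowels — gives [ɣ].
The underlying form of 'road' is therefore /linunig/.

/linunig/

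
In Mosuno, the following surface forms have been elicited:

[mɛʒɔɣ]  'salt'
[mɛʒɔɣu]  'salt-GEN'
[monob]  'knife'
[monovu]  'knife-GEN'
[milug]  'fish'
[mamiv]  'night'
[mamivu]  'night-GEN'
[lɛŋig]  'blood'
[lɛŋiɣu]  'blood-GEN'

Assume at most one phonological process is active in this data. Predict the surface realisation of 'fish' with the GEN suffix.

In [lɛŋig] and [lɛŋiɣu] the final segment of 'blood' alternates: [g] ~ [ɣ].
But 'salt' keeps [ɣ] in both environments ([mɛʒɔɣ], [mɛʒɔɣu]), so there is no rule changing /ɣ/ to [g] in isolation.
Therefore /g/ is basic and [ɣ] is derived by intervocalic spirantization (voiced stops become fricatives between vowels).
From [milug] the stem 'fish' is /milug/; between vowels this yields [miluɣu].

[miluɣu]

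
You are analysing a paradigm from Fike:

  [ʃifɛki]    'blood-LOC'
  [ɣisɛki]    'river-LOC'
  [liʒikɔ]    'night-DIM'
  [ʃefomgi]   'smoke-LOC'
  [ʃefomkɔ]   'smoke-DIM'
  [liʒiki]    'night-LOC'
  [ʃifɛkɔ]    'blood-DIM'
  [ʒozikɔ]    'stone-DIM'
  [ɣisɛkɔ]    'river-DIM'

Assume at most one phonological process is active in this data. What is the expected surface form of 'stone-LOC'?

[ʒoziki]

The LOC suffix surfaces as [-gi] and [-ki], depending on the final segment of the stem.
By contrast the DIM suffix keeps its initial [k] throughout — that segment must be underlying.
The LOC suffix is therefore /-gi/ underlyingly, with post-vocalic devoicing: voiced stops become voiceless after a vowel.
After 'stone', which ends in a vowel, the suffix surfaces as [-ki], giving [ʒoziki].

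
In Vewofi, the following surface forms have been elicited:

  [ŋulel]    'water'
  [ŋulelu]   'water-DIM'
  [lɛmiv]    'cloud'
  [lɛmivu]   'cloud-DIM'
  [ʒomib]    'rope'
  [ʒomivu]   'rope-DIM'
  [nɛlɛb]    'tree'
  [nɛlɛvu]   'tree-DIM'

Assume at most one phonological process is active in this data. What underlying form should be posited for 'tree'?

'tree' shows [b] ~ [v] at the end of the stem ([nɛlɛb] vs [nɛlɛvu]).
Compare 'cloud', with invariant [v] in [lɛmiv] and [lɛmivu]: an analysis with underlying /v/ and a rule producing [b] in isolation would wrongly predict alternation here too.
Therefore /b/ is basic and [v] is derived by intervocalic spirantization (voiced stops become fricatives between vowels).

/nɛlɛb/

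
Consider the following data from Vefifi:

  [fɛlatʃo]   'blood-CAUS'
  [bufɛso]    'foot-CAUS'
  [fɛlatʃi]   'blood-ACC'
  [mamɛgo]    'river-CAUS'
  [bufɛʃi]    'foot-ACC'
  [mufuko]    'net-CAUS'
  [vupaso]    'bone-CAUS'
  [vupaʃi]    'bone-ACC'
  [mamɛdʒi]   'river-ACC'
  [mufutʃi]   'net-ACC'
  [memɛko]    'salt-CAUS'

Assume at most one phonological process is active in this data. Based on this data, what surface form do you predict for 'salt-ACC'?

'net' shows [tʃ] ~ [k] at the end of the stem ([mufutʃi] vs [mufuko]).
Compare 'blood', with invariant [tʃ] in [fɛlatʃi] and [fɛlatʃo]: an analysis with underlying /tʃ/ and a rule producing [k] before the CAUS suffix would wrongly predict alternation here too.
The underlying segment must be /k/; /k/, /g/ and /s/ become palato-alveolar [tʃ], [dʒ] and [ʃ] before a front vowel, yielding [tʃ] there.
The one attested form of 'salt', [memɛko], shows underlying /memɛk/. Applying the same rule before a front vowel gives [memɛtʃi].

[memɛtʃi]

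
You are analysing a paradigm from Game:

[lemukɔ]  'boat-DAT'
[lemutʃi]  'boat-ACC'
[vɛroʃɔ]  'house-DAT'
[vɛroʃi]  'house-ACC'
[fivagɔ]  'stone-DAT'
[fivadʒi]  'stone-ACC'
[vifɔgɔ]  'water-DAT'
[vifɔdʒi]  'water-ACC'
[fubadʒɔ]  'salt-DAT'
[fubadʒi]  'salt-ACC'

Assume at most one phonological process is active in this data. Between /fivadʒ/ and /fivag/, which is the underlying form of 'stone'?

'stone' shows [g] ~ [dʒ] at the end of the stem ([fivagɔ] vs [fivadʒi]).
But 'salt' keeps [dʒ] in both environments ([fubadʒɔ], [fubadʒi]), so there is no rule changing /dʒ/ to [g] before the DAT suffix.
So /g/ is underlying, and a rule of palatalization before a front vowel — /k/ and /g/ become palato-alveolar [tʃ] and [dʒ] before a front vowel — gives [dʒ].

/fivag/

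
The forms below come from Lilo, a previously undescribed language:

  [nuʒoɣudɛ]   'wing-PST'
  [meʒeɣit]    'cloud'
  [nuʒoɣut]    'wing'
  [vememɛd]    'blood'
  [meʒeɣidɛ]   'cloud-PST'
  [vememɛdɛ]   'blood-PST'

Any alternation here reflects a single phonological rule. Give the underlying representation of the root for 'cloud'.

/meʒeɣit/

'cloud' shows [d] ~ [t] at the end of the stem ([meʒeɣidɛ] vs [meʒeɣit]).
But 'blood' keeps [d] in both environments ([vememɛdɛ], [vememɛd]), so there is no rule changing /d/ to [t] in isolation.
The underlying segment must be /t/; voiceless stops become voiced between vowels, yielding [d] there.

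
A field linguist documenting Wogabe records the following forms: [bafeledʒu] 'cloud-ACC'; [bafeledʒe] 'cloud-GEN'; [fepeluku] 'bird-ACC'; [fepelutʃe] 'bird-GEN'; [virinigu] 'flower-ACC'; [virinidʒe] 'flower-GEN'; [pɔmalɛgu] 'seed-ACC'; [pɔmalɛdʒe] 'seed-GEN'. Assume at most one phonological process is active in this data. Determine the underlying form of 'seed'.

/pɔmalɛg/

The root 'seed' surfaces as [pɔmalɛgu] and [pɔmalɛdʒe], with a stem-final [g] ~ [dʒ] alternation.
Compare 'cloud', with invariant [dʒ] in [bafeledʒu] and [bafeledʒe]: an analysis with underlying /dʒ/ and a rule producing [g] before the ACC suffix would wrongly predict alternation here too.
So /g/ is underlying, and a rule of palatalization before a front vowel — /k/ and /g/ become palato-alveolar [tʃ] and [dʒ] before a front vowel — gives [dʒ].
Hence 'seed' is /pɔmalɛg/ underlyingly.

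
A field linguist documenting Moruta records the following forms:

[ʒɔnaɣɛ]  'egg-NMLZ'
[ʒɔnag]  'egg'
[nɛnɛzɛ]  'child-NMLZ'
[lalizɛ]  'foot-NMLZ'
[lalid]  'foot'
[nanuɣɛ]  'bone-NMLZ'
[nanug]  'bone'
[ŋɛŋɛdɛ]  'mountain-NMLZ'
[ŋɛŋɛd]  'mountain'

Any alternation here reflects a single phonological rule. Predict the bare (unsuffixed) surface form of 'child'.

[nɛnɛd]

The root 'foot' surfaces as [lalizɛ] and [lalid], with a stem-final [z] ~ [d] alternation.
But 'mountain' keeps [d] in both environments ([ŋɛŋɛdɛ], [ŋɛŋɛd]), so there is no rule changing /d/ to [z] before the NMLZ suffix.
So /z/ is underlying, and a rule of word-final hardening — voiced fricatives become stops word-finally — gives [d].
The one attested form of 'child', [nɛnɛzɛ], shows underlying /nɛnɛz/. Applying the same rule word-finally gives [nɛnɛd].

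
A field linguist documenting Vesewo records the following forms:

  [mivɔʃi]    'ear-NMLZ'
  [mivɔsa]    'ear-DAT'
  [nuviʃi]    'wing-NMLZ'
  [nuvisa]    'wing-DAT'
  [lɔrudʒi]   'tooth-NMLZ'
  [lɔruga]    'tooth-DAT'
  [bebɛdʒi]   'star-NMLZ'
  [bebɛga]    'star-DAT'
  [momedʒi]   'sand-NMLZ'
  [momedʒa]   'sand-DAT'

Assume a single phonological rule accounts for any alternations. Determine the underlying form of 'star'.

/bebɛg/

In [bebɛdʒi] and [bebɛga] the final segment of 'star' alternates: [dʒ] ~ [g].
But 'sand' keeps [dʒ] in both environments ([momedʒi], [momedʒa]), so there is no rule changing /dʒ/ to [g] before the DAT suffix.
The alternation reflects palatalization before a front vowel: /g/ and /s/ become palato-alveolar [dʒ] and [ʃ] before a front vowel. /g/ is underlying.
Hence 'star' is /bebɛg/ underlyingly.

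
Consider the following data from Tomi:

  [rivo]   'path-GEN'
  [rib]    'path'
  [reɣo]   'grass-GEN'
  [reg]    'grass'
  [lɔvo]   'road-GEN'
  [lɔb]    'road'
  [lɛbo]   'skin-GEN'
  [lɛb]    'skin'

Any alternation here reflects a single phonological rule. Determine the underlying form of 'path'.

/riv/

The root 'path' surfaces as [rivo] and [rib], with a stem-final [v] ~ [b] alternation.
The stem 'skin' ([lɛbo], [lɛb]) shows [b] unchanged in both environments, so [b] cannot be basic with [v] derived before the GEN suffix.
So /v/ is underlying, and a rule of word-final hardening — voiced fricatives become stops word-finally — gives [b].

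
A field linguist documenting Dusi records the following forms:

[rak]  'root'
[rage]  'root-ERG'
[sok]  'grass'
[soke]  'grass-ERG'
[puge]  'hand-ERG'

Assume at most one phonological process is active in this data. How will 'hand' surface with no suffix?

The root 'root' surfaces as [rak] and [rage], with a stem-final [k] ~ [g] alternation.
If /k/ were underlying and a rule turned it into [g] before the ERG suffix, 'grass' would also alternate; but it has [k] in both [sok] and [soke].
The underlying segment must be /g/; voiced obstruents become voiceless word-finally, yielding [k] there.
The one attested form of 'hand', [puge], shows underlying /pug/. Applying the same rule word-finally gives [puk].

[puk]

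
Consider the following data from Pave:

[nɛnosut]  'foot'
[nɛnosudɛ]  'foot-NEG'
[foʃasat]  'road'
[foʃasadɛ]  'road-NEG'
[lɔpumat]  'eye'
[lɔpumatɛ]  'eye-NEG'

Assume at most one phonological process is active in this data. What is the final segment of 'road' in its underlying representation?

The stem for 'road' ends in [t] in [foʃasat] but [d] in [foʃasadɛ].
If /t/ were underlying and a rule turned it into [d] before the NEG suffix, 'eye' would also alternate; but it has [t] in both [lɔpumat] and [lɔpumatɛ].
The underlying segment must be /d/; voiced obstruents become voiceless word-finally, yielding [t] there.

/d/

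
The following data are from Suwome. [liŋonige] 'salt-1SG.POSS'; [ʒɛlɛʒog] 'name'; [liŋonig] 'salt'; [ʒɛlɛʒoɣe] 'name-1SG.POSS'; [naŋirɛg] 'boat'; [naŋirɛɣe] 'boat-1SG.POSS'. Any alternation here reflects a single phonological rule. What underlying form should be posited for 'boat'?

'boat' shows [g] ~ [ɣ] at the end of the stem ([naŋirɛg] vs [naŋirɛɣe]).
Compare 'salt', with invariant [g] in [liŋonig] and [liŋonige]: an analysis with underlying /g/ and a rule producing [ɣ] before the 1SG.POSS suffix would wrongly predict alternation here too.
The alternation reflects word-final hardening: voiced fricatives become stops word-finally. /ɣ/ is underlying.
The underlying form of 'boat' is therefore /naŋirɛɣ/.

/naŋirɛɣ/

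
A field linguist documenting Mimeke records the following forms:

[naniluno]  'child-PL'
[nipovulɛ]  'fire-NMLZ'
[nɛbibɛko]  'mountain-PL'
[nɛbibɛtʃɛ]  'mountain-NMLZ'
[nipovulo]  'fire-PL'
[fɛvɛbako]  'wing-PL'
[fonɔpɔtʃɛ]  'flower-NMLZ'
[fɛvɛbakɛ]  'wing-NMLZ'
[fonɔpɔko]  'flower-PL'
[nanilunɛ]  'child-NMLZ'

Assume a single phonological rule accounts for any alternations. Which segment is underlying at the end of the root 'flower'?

/tʃ/

'flower' shows [tʃ] ~ [k] at the end of the stem ([fonɔpɔtʃɛ] vs [fonɔpɔko]).
The stem 'wing' ([fɛvɛbakɛ], [fɛvɛbako]) shows [k] unchanged in both environments, so [k] cannot be basic with [tʃ] derived before the NMLZ suffix.
The alternation reflects depalatalization: palato-alveolar /tʃ/ becomes [k] when no front vowel follows. /tʃ/ is underlying.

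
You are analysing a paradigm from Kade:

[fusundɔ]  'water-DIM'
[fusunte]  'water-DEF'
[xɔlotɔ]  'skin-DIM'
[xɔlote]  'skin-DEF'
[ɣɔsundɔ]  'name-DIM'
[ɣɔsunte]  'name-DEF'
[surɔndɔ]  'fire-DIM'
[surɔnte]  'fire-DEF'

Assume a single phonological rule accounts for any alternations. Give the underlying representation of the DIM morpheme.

/-dɔ/

The DIM suffix surfaces as [-dɔ] and [-tɔ], depending on the final segment of the stem.
The DEF suffix, which begins with [t], is invariant after every stem; so [t] is not altered by any rule here.
The DIM suffix is therefore /-dɔ/ underlyingly, with post-vocalic devoicing: voiced stops become voiceless after a vowel.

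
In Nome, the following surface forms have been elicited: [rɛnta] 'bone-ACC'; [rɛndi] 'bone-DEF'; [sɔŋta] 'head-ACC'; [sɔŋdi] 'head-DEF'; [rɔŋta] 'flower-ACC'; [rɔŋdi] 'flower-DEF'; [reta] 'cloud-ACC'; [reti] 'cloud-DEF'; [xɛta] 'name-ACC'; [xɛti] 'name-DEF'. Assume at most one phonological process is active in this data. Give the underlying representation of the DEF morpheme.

The DEF suffix surfaces as [-di] and [-ti], depending on the final segment of the stem.
The ACC suffix, which begins with [t], is invariant after every stem; so [t] is not altered by any rule here.
The DEF suffix is therefore /-di/ underlyingly, with post-vocalic devoicing: voiced stops become voiceless after a vowel.

/-di/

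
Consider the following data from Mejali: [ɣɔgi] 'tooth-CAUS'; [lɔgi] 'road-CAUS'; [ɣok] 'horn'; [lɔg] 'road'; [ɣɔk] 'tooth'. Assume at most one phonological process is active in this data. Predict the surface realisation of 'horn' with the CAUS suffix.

[ɣogi]

'tooth' shows [k] ~ [g] at the end of the stem ([ɣɔk] vs [ɣɔgi]).
The stem 'road' ([lɔg], [lɔgi]) shows [g] unchanged in both environments, so [g] cannot be basic with [k] derived in isolation.
So /k/ is underlying, and a rule of intervocalic voicing — voiceless stops become voiced between vowels — gives [g].
The one attested form of 'horn', [ɣok], shows underlying /ɣok/. Applying the same rule between vowels gives [ɣogi].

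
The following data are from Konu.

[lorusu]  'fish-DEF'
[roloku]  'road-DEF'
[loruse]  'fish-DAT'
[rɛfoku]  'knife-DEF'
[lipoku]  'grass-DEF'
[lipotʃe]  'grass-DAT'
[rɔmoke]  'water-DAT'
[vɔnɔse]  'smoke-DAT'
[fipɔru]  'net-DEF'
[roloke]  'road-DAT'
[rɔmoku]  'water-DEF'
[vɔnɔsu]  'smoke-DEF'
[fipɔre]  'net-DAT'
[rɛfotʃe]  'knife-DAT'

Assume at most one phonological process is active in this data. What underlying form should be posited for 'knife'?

/rɛfotʃ/

The stem for 'knife' ends in [tʃ] in [rɛfotʃe] but [k] in [rɛfoku].
If /k/ were underlying and a rule turned it into [tʃ] before the DAT suffix, 'water' would also alternate; but it has [k] in both [rɔmoke] and [rɔmoku].
Therefore /tʃ/ is basic and [k] is derived by depalatalization (palato-alveolar /tʃ/ becomes [k] when no front vowel follows).
Hence 'knife' is /rɛfotʃ/ underlyingly.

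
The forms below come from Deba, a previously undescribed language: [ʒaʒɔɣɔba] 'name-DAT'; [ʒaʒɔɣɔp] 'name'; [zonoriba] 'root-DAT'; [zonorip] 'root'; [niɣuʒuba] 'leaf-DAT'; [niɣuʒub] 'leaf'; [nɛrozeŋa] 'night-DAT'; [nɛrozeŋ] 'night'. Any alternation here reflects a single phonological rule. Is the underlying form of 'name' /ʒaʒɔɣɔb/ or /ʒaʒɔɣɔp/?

In [ʒaʒɔɣɔba] and [ʒaʒɔɣɔp] the final segment of 'name' alternates: [b] ~ [p].
If /b/ were underlying and a rule turned it into [p] in isolation, 'leaf' would also alternate; but it has [b] in both [niɣuʒuba] and [niɣuʒub].
Therefore /p/ is basic and [b] is derived by intervocalic voicing (voiceless stops become voiced between vowels).

/ʒaʒɔɣɔp/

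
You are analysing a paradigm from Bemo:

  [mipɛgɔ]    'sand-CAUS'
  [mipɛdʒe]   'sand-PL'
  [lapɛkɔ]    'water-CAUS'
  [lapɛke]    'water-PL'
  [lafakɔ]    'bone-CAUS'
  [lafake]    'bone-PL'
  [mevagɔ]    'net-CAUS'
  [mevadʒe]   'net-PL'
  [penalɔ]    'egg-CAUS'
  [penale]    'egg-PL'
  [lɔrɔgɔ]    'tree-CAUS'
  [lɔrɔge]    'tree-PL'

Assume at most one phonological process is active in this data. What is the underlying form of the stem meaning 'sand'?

/mipɛdʒ/

The stem for 'sand' ends in [g] in [mipɛgɔ] but [dʒ] in [mipɛdʒe].
Compare 'tree', with invariant [g] in [lɔrɔgɔ] and [lɔrɔge]: an analysis with underlying /g/ and a rule producing [dʒ] before the PL suffix would wrongly predict alternation here too.
So /dʒ/ is underlying, and a rule of depalatalization — palato-alveolar /dʒ/ becomes [g] when no front vowel follows — gives [g].
The underlying form of 'sand' is therefore /mipɛdʒ/.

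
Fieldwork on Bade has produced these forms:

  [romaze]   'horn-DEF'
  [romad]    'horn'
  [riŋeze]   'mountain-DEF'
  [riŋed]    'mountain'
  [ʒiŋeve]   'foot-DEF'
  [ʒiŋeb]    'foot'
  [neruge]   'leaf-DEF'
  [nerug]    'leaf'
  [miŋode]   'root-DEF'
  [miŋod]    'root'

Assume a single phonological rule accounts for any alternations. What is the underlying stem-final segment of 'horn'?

The root 'horn' surfaces as [romaze] and [romad], with a stem-final [z] ~ [d] alternation.
But 'root' keeps [d] in both environments ([miŋode], [miŋod]), so there is no rule changing /d/ to [z] before the DEF suffix.
Therefore /z/ is basic and [d] is derived by word-final hardening (voiced fricatives become stops word-finally).

/z/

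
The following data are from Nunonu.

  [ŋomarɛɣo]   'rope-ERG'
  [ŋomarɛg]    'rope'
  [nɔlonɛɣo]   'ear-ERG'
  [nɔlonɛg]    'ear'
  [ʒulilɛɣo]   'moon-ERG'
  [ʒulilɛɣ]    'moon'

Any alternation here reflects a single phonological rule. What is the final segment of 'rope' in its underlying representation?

'rope' shows [ɣ] ~ [g] at the end of the stem ([ŋomarɛɣo] vs [ŋomarɛg]).
Compare 'moon', with invariant [ɣ] in [ʒulilɛɣo] and [ʒulilɛɣ]: an analysis with underlying /ɣ/ and a rule producing [g] in isolation would wrongly predict alternation here too.
Therefore /g/ is basic and [ɣ] is derived by intervocalic spirantization (voiced stops become fricatives between vowels).

/g/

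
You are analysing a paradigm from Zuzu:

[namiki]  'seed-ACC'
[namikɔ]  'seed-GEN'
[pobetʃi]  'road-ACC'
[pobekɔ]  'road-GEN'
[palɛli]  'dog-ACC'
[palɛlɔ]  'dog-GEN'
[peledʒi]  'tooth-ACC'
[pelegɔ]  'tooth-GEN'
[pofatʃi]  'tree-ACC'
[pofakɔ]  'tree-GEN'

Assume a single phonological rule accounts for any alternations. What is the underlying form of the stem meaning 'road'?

/pobetʃ/

The stem for 'road' ends in [tʃ] in [pobetʃi] but [k] in [pobekɔ].
But 'seed' keeps [k] in both environments ([namiki], [namikɔ]), so there is no rule changing /k/ to [tʃ] before the ACC suffix.
The underlying segment must be /tʃ/; palato-alveolar /tʃ/ and /dʒ/ become [k] and [g] when no front vowel follows, yielding [k] there.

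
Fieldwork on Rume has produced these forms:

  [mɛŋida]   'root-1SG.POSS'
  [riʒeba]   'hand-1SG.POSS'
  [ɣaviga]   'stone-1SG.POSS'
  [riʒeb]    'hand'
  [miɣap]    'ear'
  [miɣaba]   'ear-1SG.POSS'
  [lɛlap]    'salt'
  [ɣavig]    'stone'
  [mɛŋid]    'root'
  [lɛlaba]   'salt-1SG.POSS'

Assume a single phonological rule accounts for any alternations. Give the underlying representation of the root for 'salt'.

/lɛlap/

The stem for 'salt' ends in [p] in [lɛlap] but [b] in [lɛlaba].
If /b/ were underlying and a rule turned it into [p] in isolation, 'hand' would also alternate; but it has [b] in both [riʒeb] and [riʒeba].
The alternation reflects intervocalic voicing: voiceless stops become voiced between vowels. /p/ is underlying.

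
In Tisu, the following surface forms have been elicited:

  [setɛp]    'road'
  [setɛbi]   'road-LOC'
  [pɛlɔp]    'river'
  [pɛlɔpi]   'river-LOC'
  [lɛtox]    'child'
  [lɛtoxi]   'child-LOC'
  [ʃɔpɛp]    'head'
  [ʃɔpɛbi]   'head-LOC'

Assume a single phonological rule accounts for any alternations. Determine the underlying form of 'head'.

/ʃɔpɛb/

The stem for 'head' ends in [p] in [ʃɔpɛp] but [b] in [ʃɔpɛbi].
If /p/ were underlying and a rule turned it into [b] before the LOC suffix, 'river' would also alternate; but it has [p] in both [pɛlɔp] and [pɛlɔpi].
So /b/ is underlying, and a rule of word-final obstruent devoicing — voiced obstruents become voiceless word-finally — gives [p].
The underlying form of 'head' is therefore /ʃɔpɛb/.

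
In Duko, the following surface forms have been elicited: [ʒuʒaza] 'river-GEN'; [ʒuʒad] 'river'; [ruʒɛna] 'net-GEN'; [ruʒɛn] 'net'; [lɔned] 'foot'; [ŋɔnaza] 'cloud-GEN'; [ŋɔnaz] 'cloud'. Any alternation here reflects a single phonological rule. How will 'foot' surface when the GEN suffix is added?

[lɔneza]

In [ʒuʒaza] and [ʒuʒad] the final segment of 'river' alternates: [z] ~ [d].
If /z/ were underlying and a rule turned it into [d] in isolation, 'cloud' would also alternate; but it has [z] in both [ŋɔnaza] and [ŋɔnaz].
Therefore /d/ is basic and [z] is derived by intervocalic spirantization (voiced stops become fricatives between vowels).
The one attested form of 'foot', [lɔned], shows underlying /lɔned/. Applying the same rule between vowels gives [lɔneza].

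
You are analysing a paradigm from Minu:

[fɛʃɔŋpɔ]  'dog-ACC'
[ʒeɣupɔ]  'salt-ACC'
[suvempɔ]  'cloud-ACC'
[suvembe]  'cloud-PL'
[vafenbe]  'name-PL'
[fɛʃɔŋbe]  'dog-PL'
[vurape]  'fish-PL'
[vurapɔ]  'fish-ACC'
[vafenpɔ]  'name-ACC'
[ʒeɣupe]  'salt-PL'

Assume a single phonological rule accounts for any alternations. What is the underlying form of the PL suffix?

/-be/

The PL suffix surfaces as [-be] and [-pe], depending on the final segment of the stem.
The ACC suffix, which begins with [p], is invariant after every stem; so [p] is not altered by any rule here.
So the underlying form is /-be/, and voiced stops become voiceless after a vowel.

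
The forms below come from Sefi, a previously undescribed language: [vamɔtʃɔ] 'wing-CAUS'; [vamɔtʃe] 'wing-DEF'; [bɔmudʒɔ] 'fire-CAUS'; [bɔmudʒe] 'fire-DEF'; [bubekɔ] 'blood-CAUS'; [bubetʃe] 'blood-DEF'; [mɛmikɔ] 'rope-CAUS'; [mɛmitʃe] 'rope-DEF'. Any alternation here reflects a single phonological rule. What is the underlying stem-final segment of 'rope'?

'rope' shows [k] ~ [tʃ] at the end of the stem ([mɛmikɔ] vs [mɛmitʃe]).
If /tʃ/ were underlying and a rule turned it into [k] before the CAUS suffix, 'wing' would also alternate; but it has [tʃ] in both [vamɔtʃɔ] and [vamɔtʃe].
Therefore /k/ is basic and [tʃ] is derived by palatalization before a front vowel (/k/ becomes palato-alveolar [tʃ] before a front vowel).

/k/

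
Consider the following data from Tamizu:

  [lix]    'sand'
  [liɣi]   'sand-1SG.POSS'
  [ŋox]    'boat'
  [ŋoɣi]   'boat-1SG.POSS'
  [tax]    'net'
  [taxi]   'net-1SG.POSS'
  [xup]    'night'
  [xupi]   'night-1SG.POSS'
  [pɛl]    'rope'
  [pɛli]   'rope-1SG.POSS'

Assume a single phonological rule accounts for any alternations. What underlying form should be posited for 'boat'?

'boat' shows [x] ~ [ɣ] at the end of the stem ([ŋox] vs [ŋoɣi]).
The stem 'net' ([tax], [taxi]) shows [x] unchanged in both environments, so [x] cannot be basic with [ɣ] derived before the 1SG.POSS suffix.
The underlying segment must be /ɣ/; voiced obstruents become voiceless word-finally, yielding [x] there.

/ŋoɣ/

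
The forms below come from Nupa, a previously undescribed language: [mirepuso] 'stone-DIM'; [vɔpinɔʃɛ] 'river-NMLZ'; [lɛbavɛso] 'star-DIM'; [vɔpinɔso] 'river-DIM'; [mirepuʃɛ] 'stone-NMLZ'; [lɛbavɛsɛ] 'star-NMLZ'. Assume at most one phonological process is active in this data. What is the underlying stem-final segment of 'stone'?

/ʃ/

'stone' shows [ʃ] ~ [s] at the end of the stem ([mirepuʃɛ] vs [mirepuso]).
But 'star' keeps [s] in both environments ([lɛbavɛsɛ], [lɛbavɛso]), so there is no rule changing /s/ to [ʃ] before the NMLZ suffix.
So /ʃ/ is underlying, and a rule of depalatalization — palato-alveolar /ʃ/ becomes [s] when no front vowel follows — gives [s].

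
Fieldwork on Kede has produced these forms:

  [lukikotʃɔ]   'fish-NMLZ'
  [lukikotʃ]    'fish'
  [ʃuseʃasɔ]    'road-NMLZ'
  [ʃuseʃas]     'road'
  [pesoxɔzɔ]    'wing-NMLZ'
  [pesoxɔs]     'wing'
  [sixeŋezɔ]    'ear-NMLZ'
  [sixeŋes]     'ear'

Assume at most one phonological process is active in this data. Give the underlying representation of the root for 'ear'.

/sixeŋez/

In [sixeŋezɔ] and [sixeŋes] the final segment of 'ear' alternates: [z] ~ [s].
Compare 'road', with invariant [s] in [ʃuseʃasɔ] and [ʃuseʃas]: an analysis with underlying /s/ and a rule producing [z] before the NMLZ suffix would wrongly predict alternation here too.
Therefore /z/ is basic and [s] is derived by word-final obstruent devoicing (voiced obstruents become voiceless word-finally).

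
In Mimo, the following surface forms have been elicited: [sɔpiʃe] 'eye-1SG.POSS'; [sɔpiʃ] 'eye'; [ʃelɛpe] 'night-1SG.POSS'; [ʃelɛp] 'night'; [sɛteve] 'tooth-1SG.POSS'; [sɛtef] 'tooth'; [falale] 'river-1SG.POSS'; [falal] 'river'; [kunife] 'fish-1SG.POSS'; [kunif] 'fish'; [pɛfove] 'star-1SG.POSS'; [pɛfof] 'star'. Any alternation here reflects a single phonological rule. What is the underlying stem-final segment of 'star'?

/v/

In [pɛfove] and [pɛfof] the final segment of 'star' alternates: [v] ~ [f].
The stem 'fish' ([kunife], [kunif]) shows [f] unchanged in both environments, so [f] cannot be basic with [v] derived before the 1SG.POSS suffix.
Therefore /v/ is basic and [f] is derived by word-final obstruent devoicing (voiced obstruents become voiceless word-finally).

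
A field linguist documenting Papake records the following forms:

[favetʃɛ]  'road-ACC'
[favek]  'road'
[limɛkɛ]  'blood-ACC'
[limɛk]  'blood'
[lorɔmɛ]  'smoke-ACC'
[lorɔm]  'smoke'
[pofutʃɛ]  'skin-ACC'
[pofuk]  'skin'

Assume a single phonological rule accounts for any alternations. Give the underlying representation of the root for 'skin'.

'skin' shows [tʃ] ~ [k] at the end of the stem ([pofutʃɛ] vs [pofuk]).
If /k/ were underlying and a rule turned it into [tʃ] before the ACC suffix, 'blood' would also alternate; but it has [k] in both [limɛkɛ] and [limɛk].
So /tʃ/ is underlying, and a rule of depalatalization — palato-alveolar /tʃ/ becomes [k] when no front vowel follows — gives [k].

/pofutʃ/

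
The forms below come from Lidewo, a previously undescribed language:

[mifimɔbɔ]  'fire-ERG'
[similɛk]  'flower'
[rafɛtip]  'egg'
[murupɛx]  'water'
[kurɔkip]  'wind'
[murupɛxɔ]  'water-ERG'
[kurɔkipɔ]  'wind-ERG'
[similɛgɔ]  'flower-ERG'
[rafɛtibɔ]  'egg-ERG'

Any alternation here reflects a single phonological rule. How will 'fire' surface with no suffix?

'egg' shows [p] ~ [b] at the end of the stem ([rafɛtip] vs [rafɛtibɔ]).
But 'wind' keeps [p] in both environments ([kurɔkip], [kurɔkipɔ]), so there is no rule changing /p/ to [b] before the ERG suffix.
The underlying segment must be /b/; voiced obstruents become voiceless word-finally, yielding [p] there.
From [mifimɔbɔ] the stem 'fire' is /mifimɔb/; word-finally this yields [mifimɔp].

[mifimɔp]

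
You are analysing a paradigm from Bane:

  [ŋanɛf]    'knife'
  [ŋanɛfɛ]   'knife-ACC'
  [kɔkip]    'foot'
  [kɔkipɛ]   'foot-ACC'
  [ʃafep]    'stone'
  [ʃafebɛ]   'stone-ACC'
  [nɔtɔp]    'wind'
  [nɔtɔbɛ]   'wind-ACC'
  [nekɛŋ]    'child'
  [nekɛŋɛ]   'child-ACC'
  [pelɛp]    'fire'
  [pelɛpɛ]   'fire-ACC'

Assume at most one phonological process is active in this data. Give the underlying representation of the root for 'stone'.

/ʃafeb/

The stem for 'stone' ends in [p] in [ʃafep] but [b] in [ʃafebɛ].
But 'fire' keeps [p] in both environments ([pelɛp], [pelɛpɛ]), so there is no rule changing /p/ to [b] before the ACC suffix.
Therefore /b/ is basic and [p] is derived by word-final obstruent devoicing (voiced obstruents become voiceless word-finally).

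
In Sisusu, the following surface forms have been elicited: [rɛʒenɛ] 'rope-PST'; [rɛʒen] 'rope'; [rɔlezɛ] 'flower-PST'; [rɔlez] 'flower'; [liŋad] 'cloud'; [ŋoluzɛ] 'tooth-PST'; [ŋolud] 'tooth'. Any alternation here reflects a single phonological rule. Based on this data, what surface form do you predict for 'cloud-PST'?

[liŋazɛ]

'tooth' shows [z] ~ [d] at the end of the stem ([ŋoluzɛ] vs [ŋolud]).
Compare 'flower', with invariant [z] in [rɔlezɛ] and [rɔlez]: an analysis with underlying /z/ and a rule producing [d] in isolation would wrongly predict alternation here too.
Therefore /d/ is basic and [z] is derived by intervocalic spirantization (voiced stops become fricatives between vowels).
The one attested form of 'cloud', [liŋad], shows underlying /liŋad/. Applying the same rule between vowels gives [liŋazɛ].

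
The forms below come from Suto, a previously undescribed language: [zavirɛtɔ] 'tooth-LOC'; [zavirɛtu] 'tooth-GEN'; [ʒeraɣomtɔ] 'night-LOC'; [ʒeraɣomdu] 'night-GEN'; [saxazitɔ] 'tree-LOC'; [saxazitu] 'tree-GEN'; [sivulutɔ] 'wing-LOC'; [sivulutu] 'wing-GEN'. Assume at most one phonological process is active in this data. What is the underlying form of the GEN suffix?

The GEN morpheme has two allomorphs, [-du] and [-tu].
By contrast the LOC suffix keeps its initial [t] throughout — that segment must be underlying.
So the underlying form is /-du/, and voiced stops become voiceless after a vowel.

/-du/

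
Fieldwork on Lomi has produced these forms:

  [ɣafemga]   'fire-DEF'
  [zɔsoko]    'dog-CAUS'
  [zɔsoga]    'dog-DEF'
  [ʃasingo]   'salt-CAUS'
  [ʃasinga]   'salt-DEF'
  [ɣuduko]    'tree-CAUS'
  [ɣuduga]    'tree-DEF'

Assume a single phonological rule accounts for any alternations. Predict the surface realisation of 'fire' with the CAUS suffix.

[ɣafemgo]

The CAUS suffix surfaces as [-go] and [-ko], depending on the final segment of the stem.
The DEF suffix, which begins with [g], is invariant after every stem; so [g] is not altered by any rule here.
So the underlying form is /-ko/, and voiceless stops become voiced after a nasal.
After 'fire', which ends in a nasal, the suffix surfaces as [-go], giving [ɣafemgo].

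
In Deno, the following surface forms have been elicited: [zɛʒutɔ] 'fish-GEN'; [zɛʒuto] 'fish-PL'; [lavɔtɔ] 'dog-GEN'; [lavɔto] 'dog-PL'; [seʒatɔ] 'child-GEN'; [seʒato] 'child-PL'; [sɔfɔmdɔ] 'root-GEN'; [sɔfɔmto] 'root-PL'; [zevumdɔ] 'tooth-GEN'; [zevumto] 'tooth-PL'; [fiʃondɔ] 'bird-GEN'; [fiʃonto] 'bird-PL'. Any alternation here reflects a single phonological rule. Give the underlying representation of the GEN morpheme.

The GEN morpheme has two allomorphs, [-dɔ] and [-tɔ].
By contrast the PL suffix keeps its initial [t] throughout — that segment must be underlying.
The GEN suffix is therefore /-dɔ/ underlyingly, with post-vocalic devoicing: voiced stops become voiceless after a vowel.

/-dɔ/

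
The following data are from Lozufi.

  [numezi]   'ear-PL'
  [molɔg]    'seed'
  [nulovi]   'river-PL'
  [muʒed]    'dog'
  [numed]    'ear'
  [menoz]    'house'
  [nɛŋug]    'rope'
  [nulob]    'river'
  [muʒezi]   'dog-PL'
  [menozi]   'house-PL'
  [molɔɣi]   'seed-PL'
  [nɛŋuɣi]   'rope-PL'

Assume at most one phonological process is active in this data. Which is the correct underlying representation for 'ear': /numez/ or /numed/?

/numed/

In [numezi] and [numed] the final segment of 'ear' alternates: [z] ~ [d].
Compare 'house', with invariant [z] in [menozi] and [menoz]: an analysis with underlying /z/ and a rule producing [d] in isolation would wrongly predict alternation here too.
The alternation reflects intervocalic spirantization: voiced stops become fricatives between vowels. /d/ is underlying.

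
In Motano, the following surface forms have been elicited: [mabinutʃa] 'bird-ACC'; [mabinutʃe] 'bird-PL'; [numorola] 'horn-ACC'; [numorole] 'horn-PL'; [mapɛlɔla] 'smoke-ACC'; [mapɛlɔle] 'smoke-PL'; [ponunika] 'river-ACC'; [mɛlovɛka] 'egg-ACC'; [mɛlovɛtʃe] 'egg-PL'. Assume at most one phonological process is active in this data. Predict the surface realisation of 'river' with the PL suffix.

[ponunitʃe]

'egg' shows [k] ~ [tʃ] at the end of the stem ([mɛlovɛka] vs [mɛlovɛtʃe]).
If /tʃ/ were underlying and a rule turned it into [k] before the ACC suffix, 'bird' would also alternate; but it has [tʃ] in both [mabinutʃa] and [mabinutʃe].
Therefore /k/ is basic and [tʃ] is derived by palatalization before a front vowel (/k/ becomes palato-alveolar [tʃ] before a front vowel).
From [ponunika] the stem 'river' is /ponunik/; before a front vowel this yields [ponunitʃe].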